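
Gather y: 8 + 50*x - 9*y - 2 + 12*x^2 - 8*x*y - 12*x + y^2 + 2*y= 12*x^2 + 38*x + y^2 + y*(-8*x - 7) + 6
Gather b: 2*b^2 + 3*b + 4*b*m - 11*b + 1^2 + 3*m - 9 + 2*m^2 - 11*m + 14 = 2*b^2 + b*(4*m - 8) + 2*m^2 - 8*m + 6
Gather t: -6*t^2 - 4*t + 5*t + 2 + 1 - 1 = -6*t^2 + t + 2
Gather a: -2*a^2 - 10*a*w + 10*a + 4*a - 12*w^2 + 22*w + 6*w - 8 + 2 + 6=-2*a^2 + a*(14 - 10*w) - 12*w^2 + 28*w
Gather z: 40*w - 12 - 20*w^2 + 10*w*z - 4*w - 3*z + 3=-20*w^2 + 36*w + z*(10*w - 3) - 9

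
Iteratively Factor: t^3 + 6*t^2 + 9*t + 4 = (t + 1)*(t^2 + 5*t + 4) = (t + 1)*(t + 4)*(t + 1)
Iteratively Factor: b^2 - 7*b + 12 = (b - 3)*(b - 4)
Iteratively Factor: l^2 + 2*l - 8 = (l + 4)*(l - 2)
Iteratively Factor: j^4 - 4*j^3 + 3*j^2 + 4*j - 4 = (j + 1)*(j^3 - 5*j^2 + 8*j - 4) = (j - 2)*(j + 1)*(j^2 - 3*j + 2) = (j - 2)^2*(j + 1)*(j - 1)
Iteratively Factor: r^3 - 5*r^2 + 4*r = (r - 4)*(r^2 - r) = (r - 4)*(r - 1)*(r)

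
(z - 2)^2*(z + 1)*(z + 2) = z^4 - z^3 - 6*z^2 + 4*z + 8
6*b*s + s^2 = s*(6*b + s)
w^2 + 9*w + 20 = (w + 4)*(w + 5)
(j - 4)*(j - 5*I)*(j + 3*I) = j^3 - 4*j^2 - 2*I*j^2 + 15*j + 8*I*j - 60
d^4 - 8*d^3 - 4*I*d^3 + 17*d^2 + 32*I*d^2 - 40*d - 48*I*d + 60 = (d - 6)*(d - 2)*(d - 5*I)*(d + I)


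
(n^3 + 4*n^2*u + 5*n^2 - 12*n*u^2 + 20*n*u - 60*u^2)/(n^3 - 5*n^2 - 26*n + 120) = (n^2 + 4*n*u - 12*u^2)/(n^2 - 10*n + 24)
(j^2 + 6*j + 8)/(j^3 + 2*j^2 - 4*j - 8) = (j + 4)/(j^2 - 4)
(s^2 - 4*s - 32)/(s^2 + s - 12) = (s - 8)/(s - 3)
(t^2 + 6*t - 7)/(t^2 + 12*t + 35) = (t - 1)/(t + 5)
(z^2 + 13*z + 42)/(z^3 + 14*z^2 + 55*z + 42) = 1/(z + 1)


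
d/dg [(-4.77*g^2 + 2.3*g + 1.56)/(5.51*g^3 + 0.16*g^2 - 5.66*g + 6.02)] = (26.2827*g^4 - 25.346*g^3 + 0.843399999999995*g^2 - 57.93*g + 22.6756)/(30.3601*g^6 + 1.7632*g^5 - 62.3476*g^4 + 64.5292*g^3 + 33.962*g^2 - 68.1464*g + 36.2404)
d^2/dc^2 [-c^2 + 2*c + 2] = -2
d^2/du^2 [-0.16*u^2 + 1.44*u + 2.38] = -0.320000000000000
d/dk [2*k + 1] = 2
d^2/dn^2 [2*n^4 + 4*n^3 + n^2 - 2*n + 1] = 24*n^2 + 24*n + 2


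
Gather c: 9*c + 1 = 9*c + 1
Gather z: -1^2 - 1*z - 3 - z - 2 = -2*z - 6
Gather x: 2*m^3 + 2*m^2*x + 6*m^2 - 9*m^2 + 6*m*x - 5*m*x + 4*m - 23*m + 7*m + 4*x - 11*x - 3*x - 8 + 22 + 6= 2*m^3 - 3*m^2 - 12*m + x*(2*m^2 + m - 10) + 20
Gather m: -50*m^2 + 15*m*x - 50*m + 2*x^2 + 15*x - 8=-50*m^2 + m*(15*x - 50) + 2*x^2 + 15*x - 8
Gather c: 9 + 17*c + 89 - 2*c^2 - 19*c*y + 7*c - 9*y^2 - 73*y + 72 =-2*c^2 + c*(24 - 19*y) - 9*y^2 - 73*y + 170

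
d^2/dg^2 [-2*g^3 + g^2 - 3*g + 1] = 2 - 12*g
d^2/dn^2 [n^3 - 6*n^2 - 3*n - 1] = 6*n - 12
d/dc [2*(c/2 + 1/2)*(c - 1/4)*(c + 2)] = 3*c^2 + 11*c/2 + 5/4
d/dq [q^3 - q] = 3*q^2 - 1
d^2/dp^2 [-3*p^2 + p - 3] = -6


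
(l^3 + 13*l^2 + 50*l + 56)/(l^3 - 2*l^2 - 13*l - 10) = (l^2 + 11*l + 28)/(l^2 - 4*l - 5)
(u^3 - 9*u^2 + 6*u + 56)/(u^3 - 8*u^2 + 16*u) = (u^2 - 5*u - 14)/(u*(u - 4))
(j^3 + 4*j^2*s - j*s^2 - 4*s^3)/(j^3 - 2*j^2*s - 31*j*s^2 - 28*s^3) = (-j + s)/(-j + 7*s)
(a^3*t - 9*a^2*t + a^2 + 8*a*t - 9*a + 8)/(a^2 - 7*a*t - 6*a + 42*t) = (a^3*t - 9*a^2*t + a^2 + 8*a*t - 9*a + 8)/(a^2 - 7*a*t - 6*a + 42*t)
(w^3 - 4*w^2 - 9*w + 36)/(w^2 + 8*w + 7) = (w^3 - 4*w^2 - 9*w + 36)/(w^2 + 8*w + 7)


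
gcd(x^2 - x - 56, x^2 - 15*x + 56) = x - 8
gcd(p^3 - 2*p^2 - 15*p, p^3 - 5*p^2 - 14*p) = p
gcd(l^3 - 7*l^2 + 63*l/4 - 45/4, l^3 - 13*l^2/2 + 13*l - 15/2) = l^2 - 11*l/2 + 15/2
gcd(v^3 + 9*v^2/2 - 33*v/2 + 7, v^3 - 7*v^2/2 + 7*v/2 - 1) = v^2 - 5*v/2 + 1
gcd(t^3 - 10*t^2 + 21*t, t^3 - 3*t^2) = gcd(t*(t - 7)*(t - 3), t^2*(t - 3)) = t^2 - 3*t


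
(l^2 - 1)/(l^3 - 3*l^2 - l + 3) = 1/(l - 3)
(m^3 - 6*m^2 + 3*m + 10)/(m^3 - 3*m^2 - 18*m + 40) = (m + 1)/(m + 4)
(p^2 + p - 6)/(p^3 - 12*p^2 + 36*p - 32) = (p + 3)/(p^2 - 10*p + 16)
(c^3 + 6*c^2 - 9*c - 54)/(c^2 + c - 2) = (c^3 + 6*c^2 - 9*c - 54)/(c^2 + c - 2)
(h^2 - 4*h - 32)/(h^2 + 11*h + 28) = (h - 8)/(h + 7)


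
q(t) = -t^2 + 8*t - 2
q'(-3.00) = 14.00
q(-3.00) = -35.00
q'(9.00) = -10.00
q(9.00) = -11.00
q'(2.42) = 3.16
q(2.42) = 11.50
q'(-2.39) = 12.78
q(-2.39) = -26.83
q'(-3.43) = 14.86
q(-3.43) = -41.20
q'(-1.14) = 10.28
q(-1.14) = -12.42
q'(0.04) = 7.92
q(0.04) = -1.68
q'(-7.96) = 23.92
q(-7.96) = -129.04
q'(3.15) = 1.70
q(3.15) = 13.28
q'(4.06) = -0.12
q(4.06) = 14.00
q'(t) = 8 - 2*t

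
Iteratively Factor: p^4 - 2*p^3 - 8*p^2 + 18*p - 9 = (p - 1)*(p^3 - p^2 - 9*p + 9) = (p - 1)*(p + 3)*(p^2 - 4*p + 3) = (p - 3)*(p - 1)*(p + 3)*(p - 1)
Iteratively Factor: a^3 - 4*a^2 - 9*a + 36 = (a - 3)*(a^2 - a - 12) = (a - 3)*(a + 3)*(a - 4)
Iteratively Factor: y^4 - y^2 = (y)*(y^3 - y) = y^2*(y^2 - 1) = y^2*(y + 1)*(y - 1)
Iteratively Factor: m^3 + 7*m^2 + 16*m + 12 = (m + 3)*(m^2 + 4*m + 4) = (m + 2)*(m + 3)*(m + 2)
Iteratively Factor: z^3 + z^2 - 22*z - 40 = (z + 4)*(z^2 - 3*z - 10) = (z + 2)*(z + 4)*(z - 5)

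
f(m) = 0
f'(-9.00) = 0.00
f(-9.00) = 0.00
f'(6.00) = 0.00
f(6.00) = 0.00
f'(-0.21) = 0.00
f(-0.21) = 0.00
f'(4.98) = 0.00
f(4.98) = 0.00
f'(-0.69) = 0.00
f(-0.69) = 0.00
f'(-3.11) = 0.00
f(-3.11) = 0.00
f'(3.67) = 0.00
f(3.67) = 0.00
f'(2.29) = 0.00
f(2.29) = 0.00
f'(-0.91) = 0.00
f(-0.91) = 0.00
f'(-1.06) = 0.00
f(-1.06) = 0.00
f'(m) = 0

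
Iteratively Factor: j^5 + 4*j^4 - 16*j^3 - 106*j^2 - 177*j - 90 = (j - 5)*(j^4 + 9*j^3 + 29*j^2 + 39*j + 18) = (j - 5)*(j + 3)*(j^3 + 6*j^2 + 11*j + 6) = (j - 5)*(j + 3)^2*(j^2 + 3*j + 2) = (j - 5)*(j + 1)*(j + 3)^2*(j + 2)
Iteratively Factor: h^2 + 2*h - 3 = (h + 3)*(h - 1)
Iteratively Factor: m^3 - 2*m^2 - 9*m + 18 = (m - 2)*(m^2 - 9) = (m - 2)*(m + 3)*(m - 3)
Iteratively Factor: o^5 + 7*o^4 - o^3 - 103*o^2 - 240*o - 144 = (o + 4)*(o^4 + 3*o^3 - 13*o^2 - 51*o - 36) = (o + 3)*(o + 4)*(o^3 - 13*o - 12) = (o + 3)^2*(o + 4)*(o^2 - 3*o - 4) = (o + 1)*(o + 3)^2*(o + 4)*(o - 4)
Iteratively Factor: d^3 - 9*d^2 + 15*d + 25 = (d + 1)*(d^2 - 10*d + 25) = (d - 5)*(d + 1)*(d - 5)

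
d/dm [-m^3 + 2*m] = 2 - 3*m^2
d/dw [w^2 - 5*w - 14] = 2*w - 5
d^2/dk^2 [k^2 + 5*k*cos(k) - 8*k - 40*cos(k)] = -5*k*cos(k) - 10*sin(k) + 40*cos(k) + 2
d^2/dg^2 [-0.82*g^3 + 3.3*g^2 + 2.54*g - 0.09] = 6.6 - 4.92*g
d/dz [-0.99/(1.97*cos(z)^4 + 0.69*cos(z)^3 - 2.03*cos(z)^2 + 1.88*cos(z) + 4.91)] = (-7.8012*cos(z)^3 - 2.0493*cos(z)^2 + 4.0194*cos(z) - 1.8612)*sin(z)/(1.97*cos(z)^4 + 0.69*cos(z)^3 - 2.03*cos(z)^2 + 1.88*cos(z) + 4.91)^2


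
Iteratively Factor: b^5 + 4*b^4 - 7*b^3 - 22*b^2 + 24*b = (b + 3)*(b^4 + b^3 - 10*b^2 + 8*b) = (b - 2)*(b + 3)*(b^3 + 3*b^2 - 4*b) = (b - 2)*(b - 1)*(b + 3)*(b^2 + 4*b) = b*(b - 2)*(b - 1)*(b + 3)*(b + 4)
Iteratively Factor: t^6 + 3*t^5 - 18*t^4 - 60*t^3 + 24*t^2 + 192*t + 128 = (t + 2)*(t^5 + t^4 - 20*t^3 - 20*t^2 + 64*t + 64) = (t + 2)*(t + 4)*(t^4 - 3*t^3 - 8*t^2 + 12*t + 16) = (t + 2)^2*(t + 4)*(t^3 - 5*t^2 + 2*t + 8) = (t - 2)*(t + 2)^2*(t + 4)*(t^2 - 3*t - 4) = (t - 4)*(t - 2)*(t + 2)^2*(t + 4)*(t + 1)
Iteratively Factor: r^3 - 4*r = (r + 2)*(r^2 - 2*r) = r*(r + 2)*(r - 2)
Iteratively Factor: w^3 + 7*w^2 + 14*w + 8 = (w + 1)*(w^2 + 6*w + 8) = (w + 1)*(w + 4)*(w + 2)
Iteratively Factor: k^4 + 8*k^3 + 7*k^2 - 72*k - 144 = (k + 4)*(k^3 + 4*k^2 - 9*k - 36) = (k + 3)*(k + 4)*(k^2 + k - 12) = (k + 3)*(k + 4)^2*(k - 3)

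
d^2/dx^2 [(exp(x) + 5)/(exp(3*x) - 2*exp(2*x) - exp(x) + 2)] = (4*exp(6*x) + 39*exp(5*x) - 102*exp(4*x) + 42*exp(3*x) - 36*exp(2*x) + 87*exp(x) + 14)*exp(x)/(exp(9*x) - 6*exp(8*x) + 9*exp(7*x) + 10*exp(6*x) - 33*exp(5*x) + 6*exp(4*x) + 35*exp(3*x) - 18*exp(2*x) - 12*exp(x) + 8)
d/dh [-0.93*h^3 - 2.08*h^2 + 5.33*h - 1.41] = -2.79*h^2 - 4.16*h + 5.33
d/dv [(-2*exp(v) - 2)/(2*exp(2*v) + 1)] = 2*(4*(exp(v) + 1)*exp(v) - 2*exp(2*v) - 1)*exp(v)/(2*exp(2*v) + 1)^2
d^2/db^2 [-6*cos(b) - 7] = 6*cos(b)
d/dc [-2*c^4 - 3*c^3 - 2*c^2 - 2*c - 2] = -8*c^3 - 9*c^2 - 4*c - 2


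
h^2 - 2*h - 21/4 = (h - 7/2)*(h + 3/2)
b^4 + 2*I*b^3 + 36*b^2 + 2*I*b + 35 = (b - 5*I)*(b + 7*I)*(-I*b + 1)*(I*b + 1)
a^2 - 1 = (a - 1)*(a + 1)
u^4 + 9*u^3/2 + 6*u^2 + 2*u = u*(u + 1/2)*(u + 2)^2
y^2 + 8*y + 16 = (y + 4)^2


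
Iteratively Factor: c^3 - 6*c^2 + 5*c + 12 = (c - 4)*(c^2 - 2*c - 3) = (c - 4)*(c - 3)*(c + 1)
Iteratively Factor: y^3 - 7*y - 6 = (y + 2)*(y^2 - 2*y - 3) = (y - 3)*(y + 2)*(y + 1)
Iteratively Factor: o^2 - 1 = (o + 1)*(o - 1)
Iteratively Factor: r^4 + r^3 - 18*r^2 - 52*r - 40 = (r + 2)*(r^3 - r^2 - 16*r - 20) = (r + 2)^2*(r^2 - 3*r - 10) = (r + 2)^3*(r - 5)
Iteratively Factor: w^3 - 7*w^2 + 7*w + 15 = (w - 3)*(w^2 - 4*w - 5) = (w - 3)*(w + 1)*(w - 5)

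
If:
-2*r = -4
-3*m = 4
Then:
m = -4/3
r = 2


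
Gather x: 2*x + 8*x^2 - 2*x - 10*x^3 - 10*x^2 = -10*x^3 - 2*x^2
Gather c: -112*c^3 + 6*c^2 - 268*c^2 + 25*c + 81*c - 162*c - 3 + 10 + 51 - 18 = -112*c^3 - 262*c^2 - 56*c + 40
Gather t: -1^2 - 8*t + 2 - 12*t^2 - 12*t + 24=-12*t^2 - 20*t + 25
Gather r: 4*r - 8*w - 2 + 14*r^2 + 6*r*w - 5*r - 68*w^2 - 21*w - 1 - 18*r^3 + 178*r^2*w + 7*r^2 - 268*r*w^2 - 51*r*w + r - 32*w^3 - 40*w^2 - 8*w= -18*r^3 + r^2*(178*w + 21) + r*(-268*w^2 - 45*w) - 32*w^3 - 108*w^2 - 37*w - 3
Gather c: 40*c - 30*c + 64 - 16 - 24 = 10*c + 24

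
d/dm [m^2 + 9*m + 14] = 2*m + 9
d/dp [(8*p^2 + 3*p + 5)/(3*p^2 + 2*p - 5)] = (7*p^2 - 110*p - 25)/(9*p^4 + 12*p^3 - 26*p^2 - 20*p + 25)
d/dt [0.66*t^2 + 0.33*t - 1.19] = 1.32*t + 0.33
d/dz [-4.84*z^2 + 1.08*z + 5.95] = 1.08 - 9.68*z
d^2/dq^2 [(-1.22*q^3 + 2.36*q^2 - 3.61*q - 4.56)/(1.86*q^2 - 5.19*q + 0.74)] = (2.8421709430404e-14*q^4 - 41.779932*q^3 - 86.0312880000001*q^2 + 289.921416*q - 258.248924)/(6.434856*q^6 - 53.865972*q^5 + 157.98375*q^4 - 182.659455*q^3 + 62.85375*q^2 - 8.526132*q + 0.405224)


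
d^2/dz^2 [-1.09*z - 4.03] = 0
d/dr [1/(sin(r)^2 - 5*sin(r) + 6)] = (5 - 2*sin(r))*cos(r)/(sin(r)^2 - 5*sin(r) + 6)^2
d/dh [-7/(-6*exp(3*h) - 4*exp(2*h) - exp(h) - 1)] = (-126*exp(2*h) - 56*exp(h) - 7)*exp(h)/(6*exp(3*h) + 4*exp(2*h) + exp(h) + 1)^2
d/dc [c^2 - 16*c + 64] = 2*c - 16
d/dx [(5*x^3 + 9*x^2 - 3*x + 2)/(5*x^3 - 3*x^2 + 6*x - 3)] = 3*(-20*x^4 + 30*x^3 - 10*x^2 - 14*x - 1)/(25*x^6 - 30*x^5 + 69*x^4 - 66*x^3 + 54*x^2 - 36*x + 9)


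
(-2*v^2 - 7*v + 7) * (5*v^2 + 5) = -10*v^4 - 35*v^3 + 25*v^2 - 35*v + 35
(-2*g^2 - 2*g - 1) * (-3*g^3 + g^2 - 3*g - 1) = 6*g^5 + 4*g^4 + 7*g^3 + 7*g^2 + 5*g + 1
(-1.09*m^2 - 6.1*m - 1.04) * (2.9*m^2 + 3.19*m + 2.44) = -3.161*m^4 - 21.1671*m^3 - 25.1346*m^2 - 18.2016*m - 2.5376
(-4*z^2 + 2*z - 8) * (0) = 0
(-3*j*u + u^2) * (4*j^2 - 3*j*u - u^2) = -12*j^3*u + 13*j^2*u^2 - u^4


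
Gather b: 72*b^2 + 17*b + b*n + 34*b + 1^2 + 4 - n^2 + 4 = 72*b^2 + b*(n + 51) - n^2 + 9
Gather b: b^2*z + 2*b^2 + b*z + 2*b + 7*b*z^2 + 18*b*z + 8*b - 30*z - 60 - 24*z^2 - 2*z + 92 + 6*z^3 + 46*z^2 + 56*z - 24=b^2*(z + 2) + b*(7*z^2 + 19*z + 10) + 6*z^3 + 22*z^2 + 24*z + 8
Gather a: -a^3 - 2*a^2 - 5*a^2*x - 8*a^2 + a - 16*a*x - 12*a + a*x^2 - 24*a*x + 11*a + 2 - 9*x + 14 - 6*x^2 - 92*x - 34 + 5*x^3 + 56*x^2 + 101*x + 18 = -a^3 + a^2*(-5*x - 10) + a*(x^2 - 40*x) + 5*x^3 + 50*x^2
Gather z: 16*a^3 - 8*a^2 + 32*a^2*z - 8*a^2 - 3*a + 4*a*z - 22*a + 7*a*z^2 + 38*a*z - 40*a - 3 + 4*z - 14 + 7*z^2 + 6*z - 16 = 16*a^3 - 16*a^2 - 65*a + z^2*(7*a + 7) + z*(32*a^2 + 42*a + 10) - 33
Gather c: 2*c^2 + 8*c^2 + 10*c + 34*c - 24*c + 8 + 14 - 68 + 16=10*c^2 + 20*c - 30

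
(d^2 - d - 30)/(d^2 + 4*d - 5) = (d - 6)/(d - 1)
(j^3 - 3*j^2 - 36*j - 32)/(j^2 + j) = j - 4 - 32/j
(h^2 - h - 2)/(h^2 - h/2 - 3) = 2*(h + 1)/(2*h + 3)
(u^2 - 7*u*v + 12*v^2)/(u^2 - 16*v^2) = (u - 3*v)/(u + 4*v)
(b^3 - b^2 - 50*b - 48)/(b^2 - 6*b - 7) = (b^2 - 2*b - 48)/(b - 7)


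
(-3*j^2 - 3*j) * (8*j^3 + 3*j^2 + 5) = -24*j^5 - 33*j^4 - 9*j^3 - 15*j^2 - 15*j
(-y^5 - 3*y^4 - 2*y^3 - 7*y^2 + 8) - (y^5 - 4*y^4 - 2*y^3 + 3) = -2*y^5 + y^4 - 7*y^2 + 5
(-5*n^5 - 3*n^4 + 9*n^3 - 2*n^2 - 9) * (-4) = 20*n^5 + 12*n^4 - 36*n^3 + 8*n^2 + 36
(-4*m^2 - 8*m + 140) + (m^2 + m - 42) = -3*m^2 - 7*m + 98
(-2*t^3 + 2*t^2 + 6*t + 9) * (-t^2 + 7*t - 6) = 2*t^5 - 16*t^4 + 20*t^3 + 21*t^2 + 27*t - 54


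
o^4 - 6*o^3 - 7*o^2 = o^2*(o - 7)*(o + 1)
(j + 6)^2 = j^2 + 12*j + 36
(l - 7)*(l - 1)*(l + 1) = l^3 - 7*l^2 - l + 7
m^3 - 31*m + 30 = (m - 5)*(m - 1)*(m + 6)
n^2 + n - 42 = (n - 6)*(n + 7)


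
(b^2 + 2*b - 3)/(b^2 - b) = (b + 3)/b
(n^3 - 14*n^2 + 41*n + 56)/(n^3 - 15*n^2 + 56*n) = (n + 1)/n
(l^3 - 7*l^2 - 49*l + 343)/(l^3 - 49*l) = (l - 7)/l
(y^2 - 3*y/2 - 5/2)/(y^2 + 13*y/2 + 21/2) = (2*y^2 - 3*y - 5)/(2*y^2 + 13*y + 21)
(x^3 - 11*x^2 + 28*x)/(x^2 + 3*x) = (x^2 - 11*x + 28)/(x + 3)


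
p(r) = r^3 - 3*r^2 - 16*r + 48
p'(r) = 3*r^2 - 6*r - 16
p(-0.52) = 55.37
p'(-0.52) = -12.07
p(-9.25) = -852.14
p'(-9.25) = 296.19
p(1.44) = 21.73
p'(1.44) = -18.42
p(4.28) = 2.97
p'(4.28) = 13.28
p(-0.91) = 59.32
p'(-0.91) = -8.06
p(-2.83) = 46.59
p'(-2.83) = 25.01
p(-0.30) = 52.50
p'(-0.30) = -13.93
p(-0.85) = 58.82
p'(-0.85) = -8.73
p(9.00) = 390.00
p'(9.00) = 173.00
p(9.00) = 390.00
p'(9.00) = 173.00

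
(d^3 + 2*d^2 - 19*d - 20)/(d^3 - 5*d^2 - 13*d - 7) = (d^2 + d - 20)/(d^2 - 6*d - 7)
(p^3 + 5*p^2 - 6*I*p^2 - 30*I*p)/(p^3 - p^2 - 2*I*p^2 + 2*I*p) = (p^2 + 5*p - 6*I*p - 30*I)/(p^2 - p - 2*I*p + 2*I)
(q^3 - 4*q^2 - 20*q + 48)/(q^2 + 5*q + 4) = (q^2 - 8*q + 12)/(q + 1)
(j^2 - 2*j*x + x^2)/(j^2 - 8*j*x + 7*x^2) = (-j + x)/(-j + 7*x)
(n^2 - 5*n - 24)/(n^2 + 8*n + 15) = (n - 8)/(n + 5)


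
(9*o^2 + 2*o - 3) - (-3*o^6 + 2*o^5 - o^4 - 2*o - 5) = 3*o^6 - 2*o^5 + o^4 + 9*o^2 + 4*o + 2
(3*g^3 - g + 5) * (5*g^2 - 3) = 15*g^5 - 14*g^3 + 25*g^2 + 3*g - 15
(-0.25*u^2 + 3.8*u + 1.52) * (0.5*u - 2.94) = -0.125*u^3 + 2.635*u^2 - 10.412*u - 4.4688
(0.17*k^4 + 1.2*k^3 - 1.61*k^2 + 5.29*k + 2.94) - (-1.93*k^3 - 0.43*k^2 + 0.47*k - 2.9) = 0.17*k^4 + 3.13*k^3 - 1.18*k^2 + 4.82*k + 5.84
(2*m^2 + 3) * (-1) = -2*m^2 - 3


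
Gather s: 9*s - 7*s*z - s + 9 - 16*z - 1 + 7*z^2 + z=s*(8 - 7*z) + 7*z^2 - 15*z + 8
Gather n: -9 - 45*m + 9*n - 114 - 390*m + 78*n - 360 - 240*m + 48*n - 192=-675*m + 135*n - 675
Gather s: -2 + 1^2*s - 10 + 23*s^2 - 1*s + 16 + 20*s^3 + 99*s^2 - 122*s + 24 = 20*s^3 + 122*s^2 - 122*s + 28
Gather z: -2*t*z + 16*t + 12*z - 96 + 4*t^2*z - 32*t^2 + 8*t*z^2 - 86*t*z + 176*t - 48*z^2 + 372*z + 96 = -32*t^2 + 192*t + z^2*(8*t - 48) + z*(4*t^2 - 88*t + 384)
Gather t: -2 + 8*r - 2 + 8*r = 16*r - 4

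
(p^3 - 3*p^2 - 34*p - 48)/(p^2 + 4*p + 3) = (p^2 - 6*p - 16)/(p + 1)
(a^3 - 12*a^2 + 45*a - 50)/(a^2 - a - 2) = (a^2 - 10*a + 25)/(a + 1)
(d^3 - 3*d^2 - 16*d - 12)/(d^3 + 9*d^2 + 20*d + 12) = (d - 6)/(d + 6)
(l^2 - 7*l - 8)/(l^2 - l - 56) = (l + 1)/(l + 7)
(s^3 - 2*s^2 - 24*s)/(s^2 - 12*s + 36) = s*(s + 4)/(s - 6)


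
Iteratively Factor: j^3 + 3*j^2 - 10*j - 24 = (j + 2)*(j^2 + j - 12) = (j + 2)*(j + 4)*(j - 3)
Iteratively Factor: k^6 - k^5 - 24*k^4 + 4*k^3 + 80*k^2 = (k)*(k^5 - k^4 - 24*k^3 + 4*k^2 + 80*k) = k*(k - 2)*(k^4 + k^3 - 22*k^2 - 40*k) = k*(k - 2)*(k + 2)*(k^3 - k^2 - 20*k) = k*(k - 2)*(k + 2)*(k + 4)*(k^2 - 5*k) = k*(k - 5)*(k - 2)*(k + 2)*(k + 4)*(k)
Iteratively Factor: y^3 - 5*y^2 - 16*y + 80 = (y - 5)*(y^2 - 16) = (y - 5)*(y + 4)*(y - 4)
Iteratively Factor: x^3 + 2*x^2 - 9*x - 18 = (x + 3)*(x^2 - x - 6) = (x + 2)*(x + 3)*(x - 3)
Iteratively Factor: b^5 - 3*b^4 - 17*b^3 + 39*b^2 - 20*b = (b - 1)*(b^4 - 2*b^3 - 19*b^2 + 20*b) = (b - 1)*(b + 4)*(b^3 - 6*b^2 + 5*b) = (b - 5)*(b - 1)*(b + 4)*(b^2 - b) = (b - 5)*(b - 1)^2*(b + 4)*(b)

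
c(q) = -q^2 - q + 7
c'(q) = -2*q - 1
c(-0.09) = 7.08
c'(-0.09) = -0.82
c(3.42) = -8.12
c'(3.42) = -7.84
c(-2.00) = 5.00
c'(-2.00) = 3.00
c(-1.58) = 6.08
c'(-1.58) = 2.16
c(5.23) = -25.58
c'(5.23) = -11.46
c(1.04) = 4.88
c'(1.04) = -3.08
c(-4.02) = -5.14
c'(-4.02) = 7.04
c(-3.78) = -3.51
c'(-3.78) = 6.56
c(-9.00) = -65.00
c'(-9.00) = 17.00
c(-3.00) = 1.00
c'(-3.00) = 5.00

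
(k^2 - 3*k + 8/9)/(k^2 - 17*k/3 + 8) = (k - 1/3)/(k - 3)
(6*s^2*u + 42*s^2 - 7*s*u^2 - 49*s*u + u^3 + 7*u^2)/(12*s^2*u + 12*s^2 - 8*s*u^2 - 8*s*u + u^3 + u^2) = (s*u + 7*s - u^2 - 7*u)/(2*s*u + 2*s - u^2 - u)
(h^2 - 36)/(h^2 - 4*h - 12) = (h + 6)/(h + 2)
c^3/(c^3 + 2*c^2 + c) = c^2/(c^2 + 2*c + 1)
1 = 1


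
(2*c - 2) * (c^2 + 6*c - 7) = 2*c^3 + 10*c^2 - 26*c + 14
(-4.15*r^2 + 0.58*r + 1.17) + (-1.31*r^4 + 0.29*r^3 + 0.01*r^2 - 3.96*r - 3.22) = -1.31*r^4 + 0.29*r^3 - 4.14*r^2 - 3.38*r - 2.05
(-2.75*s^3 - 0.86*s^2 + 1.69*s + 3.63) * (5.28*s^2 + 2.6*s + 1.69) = -14.52*s^5 - 11.6908*s^4 + 2.0397*s^3 + 22.107*s^2 + 12.2941*s + 6.1347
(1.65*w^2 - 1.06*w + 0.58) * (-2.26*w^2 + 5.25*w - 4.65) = -3.729*w^4 + 11.0581*w^3 - 14.5483*w^2 + 7.974*w - 2.697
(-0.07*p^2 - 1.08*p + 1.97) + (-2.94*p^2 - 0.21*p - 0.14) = -3.01*p^2 - 1.29*p + 1.83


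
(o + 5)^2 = o^2 + 10*o + 25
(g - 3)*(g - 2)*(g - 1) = g^3 - 6*g^2 + 11*g - 6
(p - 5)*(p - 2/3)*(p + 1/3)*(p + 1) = p^4 - 13*p^3/3 - 35*p^2/9 + 23*p/9 + 10/9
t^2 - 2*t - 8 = (t - 4)*(t + 2)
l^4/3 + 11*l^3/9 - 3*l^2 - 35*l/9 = l*(l/3 + 1/3)*(l - 7/3)*(l + 5)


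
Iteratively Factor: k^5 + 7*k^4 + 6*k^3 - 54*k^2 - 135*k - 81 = (k + 3)*(k^4 + 4*k^3 - 6*k^2 - 36*k - 27) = (k + 3)^2*(k^3 + k^2 - 9*k - 9) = (k - 3)*(k + 3)^2*(k^2 + 4*k + 3) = (k - 3)*(k + 1)*(k + 3)^2*(k + 3)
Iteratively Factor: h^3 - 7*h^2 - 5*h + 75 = (h - 5)*(h^2 - 2*h - 15) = (h - 5)^2*(h + 3)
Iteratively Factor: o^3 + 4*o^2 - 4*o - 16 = (o + 4)*(o^2 - 4) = (o + 2)*(o + 4)*(o - 2)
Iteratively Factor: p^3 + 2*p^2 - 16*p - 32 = (p - 4)*(p^2 + 6*p + 8) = (p - 4)*(p + 2)*(p + 4)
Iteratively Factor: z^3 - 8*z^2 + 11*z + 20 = (z - 4)*(z^2 - 4*z - 5) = (z - 4)*(z + 1)*(z - 5)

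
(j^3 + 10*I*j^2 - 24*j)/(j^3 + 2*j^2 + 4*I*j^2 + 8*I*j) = (j + 6*I)/(j + 2)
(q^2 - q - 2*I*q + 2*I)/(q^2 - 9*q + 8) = (q - 2*I)/(q - 8)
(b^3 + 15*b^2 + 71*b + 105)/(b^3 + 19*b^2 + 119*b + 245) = (b + 3)/(b + 7)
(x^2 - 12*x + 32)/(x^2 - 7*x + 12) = (x - 8)/(x - 3)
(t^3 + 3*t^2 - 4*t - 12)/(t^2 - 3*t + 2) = (t^2 + 5*t + 6)/(t - 1)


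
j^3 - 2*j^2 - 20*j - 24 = (j - 6)*(j + 2)^2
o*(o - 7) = o^2 - 7*o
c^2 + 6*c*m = c*(c + 6*m)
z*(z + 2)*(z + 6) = z^3 + 8*z^2 + 12*z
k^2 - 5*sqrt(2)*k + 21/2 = (k - 7*sqrt(2)/2)*(k - 3*sqrt(2)/2)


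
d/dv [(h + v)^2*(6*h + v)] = (h + v)*(13*h + 3*v)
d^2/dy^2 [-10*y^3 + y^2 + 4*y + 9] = 2 - 60*y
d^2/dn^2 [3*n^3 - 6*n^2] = 18*n - 12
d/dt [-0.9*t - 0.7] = -0.900000000000000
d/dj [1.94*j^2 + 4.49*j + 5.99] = 3.88*j + 4.49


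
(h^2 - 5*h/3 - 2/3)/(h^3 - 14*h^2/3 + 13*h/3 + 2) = 1/(h - 3)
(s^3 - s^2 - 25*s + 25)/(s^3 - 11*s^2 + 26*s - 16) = (s^2 - 25)/(s^2 - 10*s + 16)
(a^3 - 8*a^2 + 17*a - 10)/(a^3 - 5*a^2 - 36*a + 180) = (a^2 - 3*a + 2)/(a^2 - 36)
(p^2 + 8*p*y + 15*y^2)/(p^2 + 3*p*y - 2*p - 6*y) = (p + 5*y)/(p - 2)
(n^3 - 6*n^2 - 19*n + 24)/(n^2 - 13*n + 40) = (n^2 + 2*n - 3)/(n - 5)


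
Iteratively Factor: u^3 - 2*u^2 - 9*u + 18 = (u - 2)*(u^2 - 9) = (u - 2)*(u + 3)*(u - 3)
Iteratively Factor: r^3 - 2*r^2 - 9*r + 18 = (r - 2)*(r^2 - 9) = (r - 3)*(r - 2)*(r + 3)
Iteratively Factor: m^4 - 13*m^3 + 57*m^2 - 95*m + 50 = (m - 5)*(m^3 - 8*m^2 + 17*m - 10) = (m - 5)*(m - 1)*(m^2 - 7*m + 10) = (m - 5)^2*(m - 1)*(m - 2)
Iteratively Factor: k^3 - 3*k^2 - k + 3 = (k - 3)*(k^2 - 1) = (k - 3)*(k + 1)*(k - 1)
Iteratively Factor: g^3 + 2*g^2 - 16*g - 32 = (g + 4)*(g^2 - 2*g - 8) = (g - 4)*(g + 4)*(g + 2)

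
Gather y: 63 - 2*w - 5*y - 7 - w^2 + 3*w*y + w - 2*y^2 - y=-w^2 - w - 2*y^2 + y*(3*w - 6) + 56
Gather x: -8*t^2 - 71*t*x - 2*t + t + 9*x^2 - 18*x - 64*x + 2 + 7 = -8*t^2 - t + 9*x^2 + x*(-71*t - 82) + 9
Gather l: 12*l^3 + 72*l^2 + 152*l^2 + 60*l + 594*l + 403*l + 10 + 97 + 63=12*l^3 + 224*l^2 + 1057*l + 170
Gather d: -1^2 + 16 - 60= -45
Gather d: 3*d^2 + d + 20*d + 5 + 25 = 3*d^2 + 21*d + 30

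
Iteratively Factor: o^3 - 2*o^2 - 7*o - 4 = (o + 1)*(o^2 - 3*o - 4) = (o - 4)*(o + 1)*(o + 1)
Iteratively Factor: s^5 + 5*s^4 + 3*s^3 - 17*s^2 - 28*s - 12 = (s - 2)*(s^4 + 7*s^3 + 17*s^2 + 17*s + 6) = (s - 2)*(s + 2)*(s^3 + 5*s^2 + 7*s + 3) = (s - 2)*(s + 1)*(s + 2)*(s^2 + 4*s + 3) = (s - 2)*(s + 1)*(s + 2)*(s + 3)*(s + 1)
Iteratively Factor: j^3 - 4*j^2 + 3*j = (j - 3)*(j^2 - j) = j*(j - 3)*(j - 1)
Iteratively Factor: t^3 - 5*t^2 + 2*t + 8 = (t - 2)*(t^2 - 3*t - 4) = (t - 4)*(t - 2)*(t + 1)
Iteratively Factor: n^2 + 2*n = (n)*(n + 2)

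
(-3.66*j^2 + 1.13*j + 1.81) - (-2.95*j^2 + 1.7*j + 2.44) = -0.71*j^2 - 0.57*j - 0.63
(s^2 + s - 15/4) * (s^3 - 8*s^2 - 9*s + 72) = s^5 - 7*s^4 - 83*s^3/4 + 93*s^2 + 423*s/4 - 270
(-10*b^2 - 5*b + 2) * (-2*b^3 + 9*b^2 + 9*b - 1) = 20*b^5 - 80*b^4 - 139*b^3 - 17*b^2 + 23*b - 2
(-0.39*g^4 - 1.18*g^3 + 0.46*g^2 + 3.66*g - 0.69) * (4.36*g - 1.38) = -1.7004*g^5 - 4.6066*g^4 + 3.634*g^3 + 15.3228*g^2 - 8.0592*g + 0.9522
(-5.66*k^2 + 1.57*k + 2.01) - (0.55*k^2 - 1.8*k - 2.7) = -6.21*k^2 + 3.37*k + 4.71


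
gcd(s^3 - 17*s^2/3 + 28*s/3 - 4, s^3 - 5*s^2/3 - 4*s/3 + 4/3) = s^2 - 8*s/3 + 4/3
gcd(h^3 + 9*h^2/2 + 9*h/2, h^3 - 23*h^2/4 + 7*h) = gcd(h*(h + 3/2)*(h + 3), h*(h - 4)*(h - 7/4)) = h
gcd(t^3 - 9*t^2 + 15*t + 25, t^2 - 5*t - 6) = t + 1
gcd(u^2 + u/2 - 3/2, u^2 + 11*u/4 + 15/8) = u + 3/2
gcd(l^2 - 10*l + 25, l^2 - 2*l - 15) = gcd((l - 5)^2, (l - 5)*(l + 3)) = l - 5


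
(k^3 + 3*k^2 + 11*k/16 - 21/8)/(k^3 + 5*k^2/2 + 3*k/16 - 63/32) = 2*(k + 2)/(2*k + 3)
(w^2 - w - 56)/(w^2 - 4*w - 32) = (w + 7)/(w + 4)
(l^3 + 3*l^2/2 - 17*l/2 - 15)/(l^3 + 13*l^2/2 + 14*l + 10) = (l - 3)/(l + 2)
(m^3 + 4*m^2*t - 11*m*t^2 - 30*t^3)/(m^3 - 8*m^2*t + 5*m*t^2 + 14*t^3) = (m^3 + 4*m^2*t - 11*m*t^2 - 30*t^3)/(m^3 - 8*m^2*t + 5*m*t^2 + 14*t^3)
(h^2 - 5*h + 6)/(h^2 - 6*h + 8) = (h - 3)/(h - 4)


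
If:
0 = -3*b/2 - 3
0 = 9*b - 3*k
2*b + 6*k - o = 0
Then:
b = -2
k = -6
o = -40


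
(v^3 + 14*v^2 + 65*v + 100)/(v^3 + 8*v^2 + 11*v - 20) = (v + 5)/(v - 1)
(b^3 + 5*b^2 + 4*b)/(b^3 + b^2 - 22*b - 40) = b*(b + 1)/(b^2 - 3*b - 10)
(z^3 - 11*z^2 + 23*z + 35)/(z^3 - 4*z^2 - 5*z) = (z - 7)/z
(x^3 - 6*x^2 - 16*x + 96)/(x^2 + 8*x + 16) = (x^2 - 10*x + 24)/(x + 4)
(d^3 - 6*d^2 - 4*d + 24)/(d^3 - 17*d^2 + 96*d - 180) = (d^2 - 4)/(d^2 - 11*d + 30)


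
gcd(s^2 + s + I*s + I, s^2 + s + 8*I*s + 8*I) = s + 1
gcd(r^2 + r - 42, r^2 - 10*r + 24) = r - 6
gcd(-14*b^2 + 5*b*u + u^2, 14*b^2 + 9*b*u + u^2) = 7*b + u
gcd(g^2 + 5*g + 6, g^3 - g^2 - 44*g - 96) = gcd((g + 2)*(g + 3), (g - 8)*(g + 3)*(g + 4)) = g + 3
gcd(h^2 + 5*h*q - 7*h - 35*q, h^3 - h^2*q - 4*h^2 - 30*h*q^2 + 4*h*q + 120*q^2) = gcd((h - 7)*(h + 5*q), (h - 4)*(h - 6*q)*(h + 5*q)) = h + 5*q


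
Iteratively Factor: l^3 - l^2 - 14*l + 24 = (l - 3)*(l^2 + 2*l - 8) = (l - 3)*(l - 2)*(l + 4)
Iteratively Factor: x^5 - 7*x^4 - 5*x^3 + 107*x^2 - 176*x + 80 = (x - 4)*(x^4 - 3*x^3 - 17*x^2 + 39*x - 20) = (x - 5)*(x - 4)*(x^3 + 2*x^2 - 7*x + 4) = (x - 5)*(x - 4)*(x - 1)*(x^2 + 3*x - 4) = (x - 5)*(x - 4)*(x - 1)^2*(x + 4)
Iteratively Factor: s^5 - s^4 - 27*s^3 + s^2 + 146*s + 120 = (s + 2)*(s^4 - 3*s^3 - 21*s^2 + 43*s + 60) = (s - 3)*(s + 2)*(s^3 - 21*s - 20) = (s - 3)*(s + 2)*(s + 4)*(s^2 - 4*s - 5) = (s - 5)*(s - 3)*(s + 2)*(s + 4)*(s + 1)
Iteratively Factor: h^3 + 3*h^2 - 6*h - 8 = (h - 2)*(h^2 + 5*h + 4) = (h - 2)*(h + 4)*(h + 1)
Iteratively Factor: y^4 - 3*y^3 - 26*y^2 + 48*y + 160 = (y - 5)*(y^3 + 2*y^2 - 16*y - 32) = (y - 5)*(y + 4)*(y^2 - 2*y - 8) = (y - 5)*(y - 4)*(y + 4)*(y + 2)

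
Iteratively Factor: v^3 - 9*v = (v)*(v^2 - 9) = v*(v + 3)*(v - 3)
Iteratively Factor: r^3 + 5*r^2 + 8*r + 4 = (r + 2)*(r^2 + 3*r + 2) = (r + 1)*(r + 2)*(r + 2)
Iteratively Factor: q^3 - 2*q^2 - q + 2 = (q + 1)*(q^2 - 3*q + 2) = (q - 2)*(q + 1)*(q - 1)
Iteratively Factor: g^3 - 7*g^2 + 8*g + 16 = (g + 1)*(g^2 - 8*g + 16) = (g - 4)*(g + 1)*(g - 4)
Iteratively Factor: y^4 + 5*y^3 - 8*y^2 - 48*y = (y + 4)*(y^3 + y^2 - 12*y) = (y + 4)^2*(y^2 - 3*y) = (y - 3)*(y + 4)^2*(y)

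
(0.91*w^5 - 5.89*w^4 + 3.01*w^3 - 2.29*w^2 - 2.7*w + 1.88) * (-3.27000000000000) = -2.9757*w^5 + 19.2603*w^4 - 9.8427*w^3 + 7.4883*w^2 + 8.829*w - 6.1476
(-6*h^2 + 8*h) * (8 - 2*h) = 12*h^3 - 64*h^2 + 64*h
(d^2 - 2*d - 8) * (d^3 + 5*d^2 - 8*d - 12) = d^5 + 3*d^4 - 26*d^3 - 36*d^2 + 88*d + 96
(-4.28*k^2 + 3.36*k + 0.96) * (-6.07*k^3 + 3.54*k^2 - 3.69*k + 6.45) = 25.9796*k^5 - 35.5464*k^4 + 21.8604*k^3 - 36.606*k^2 + 18.1296*k + 6.192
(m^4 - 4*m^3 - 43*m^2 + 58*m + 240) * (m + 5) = m^5 + m^4 - 63*m^3 - 157*m^2 + 530*m + 1200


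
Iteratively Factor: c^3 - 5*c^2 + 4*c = (c)*(c^2 - 5*c + 4) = c*(c - 4)*(c - 1)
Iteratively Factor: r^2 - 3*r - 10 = (r - 5)*(r + 2)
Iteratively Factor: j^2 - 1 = (j - 1)*(j + 1)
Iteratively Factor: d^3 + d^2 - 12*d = (d - 3)*(d^2 + 4*d) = d*(d - 3)*(d + 4)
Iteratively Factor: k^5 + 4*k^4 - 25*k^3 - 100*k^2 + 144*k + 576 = (k - 4)*(k^4 + 8*k^3 + 7*k^2 - 72*k - 144) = (k - 4)*(k + 3)*(k^3 + 5*k^2 - 8*k - 48) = (k - 4)*(k + 3)*(k + 4)*(k^2 + k - 12) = (k - 4)*(k + 3)*(k + 4)^2*(k - 3)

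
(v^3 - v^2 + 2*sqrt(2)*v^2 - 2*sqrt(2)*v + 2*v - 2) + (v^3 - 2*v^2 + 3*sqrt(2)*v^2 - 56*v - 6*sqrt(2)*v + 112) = 2*v^3 - 3*v^2 + 5*sqrt(2)*v^2 - 54*v - 8*sqrt(2)*v + 110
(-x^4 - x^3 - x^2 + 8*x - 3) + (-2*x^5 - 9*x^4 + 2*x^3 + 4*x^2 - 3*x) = -2*x^5 - 10*x^4 + x^3 + 3*x^2 + 5*x - 3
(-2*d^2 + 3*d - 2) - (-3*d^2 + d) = d^2 + 2*d - 2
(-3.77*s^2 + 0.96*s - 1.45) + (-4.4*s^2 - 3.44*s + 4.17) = -8.17*s^2 - 2.48*s + 2.72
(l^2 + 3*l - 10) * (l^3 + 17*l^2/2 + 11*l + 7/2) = l^5 + 23*l^4/2 + 53*l^3/2 - 97*l^2/2 - 199*l/2 - 35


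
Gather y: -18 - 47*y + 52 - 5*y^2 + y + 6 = -5*y^2 - 46*y + 40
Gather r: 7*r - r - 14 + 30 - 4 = 6*r + 12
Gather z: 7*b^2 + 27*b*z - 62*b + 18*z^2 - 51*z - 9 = 7*b^2 - 62*b + 18*z^2 + z*(27*b - 51) - 9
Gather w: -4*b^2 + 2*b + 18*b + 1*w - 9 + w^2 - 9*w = -4*b^2 + 20*b + w^2 - 8*w - 9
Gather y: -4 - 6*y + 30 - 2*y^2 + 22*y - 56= -2*y^2 + 16*y - 30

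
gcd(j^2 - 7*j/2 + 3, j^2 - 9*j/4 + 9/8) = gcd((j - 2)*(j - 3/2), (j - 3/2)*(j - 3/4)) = j - 3/2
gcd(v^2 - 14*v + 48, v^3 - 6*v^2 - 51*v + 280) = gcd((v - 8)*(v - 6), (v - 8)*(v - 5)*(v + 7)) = v - 8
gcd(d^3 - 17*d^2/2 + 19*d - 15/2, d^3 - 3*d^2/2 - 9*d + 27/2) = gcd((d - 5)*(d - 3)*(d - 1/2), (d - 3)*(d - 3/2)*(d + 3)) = d - 3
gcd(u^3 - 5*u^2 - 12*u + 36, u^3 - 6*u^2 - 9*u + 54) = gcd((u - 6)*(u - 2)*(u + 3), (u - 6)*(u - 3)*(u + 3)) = u^2 - 3*u - 18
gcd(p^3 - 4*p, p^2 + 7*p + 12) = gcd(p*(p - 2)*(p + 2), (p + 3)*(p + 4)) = 1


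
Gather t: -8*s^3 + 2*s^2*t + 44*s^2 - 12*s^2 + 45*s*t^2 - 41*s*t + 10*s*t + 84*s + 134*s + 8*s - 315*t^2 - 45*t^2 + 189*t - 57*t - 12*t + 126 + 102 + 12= -8*s^3 + 32*s^2 + 226*s + t^2*(45*s - 360) + t*(2*s^2 - 31*s + 120) + 240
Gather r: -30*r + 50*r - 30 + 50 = 20*r + 20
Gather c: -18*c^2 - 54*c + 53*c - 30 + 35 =-18*c^2 - c + 5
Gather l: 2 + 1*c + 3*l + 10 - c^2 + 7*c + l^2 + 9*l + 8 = -c^2 + 8*c + l^2 + 12*l + 20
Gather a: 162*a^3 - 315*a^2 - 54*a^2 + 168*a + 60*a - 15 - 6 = 162*a^3 - 369*a^2 + 228*a - 21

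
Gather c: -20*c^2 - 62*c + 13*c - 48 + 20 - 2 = -20*c^2 - 49*c - 30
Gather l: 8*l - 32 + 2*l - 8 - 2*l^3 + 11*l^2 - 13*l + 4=-2*l^3 + 11*l^2 - 3*l - 36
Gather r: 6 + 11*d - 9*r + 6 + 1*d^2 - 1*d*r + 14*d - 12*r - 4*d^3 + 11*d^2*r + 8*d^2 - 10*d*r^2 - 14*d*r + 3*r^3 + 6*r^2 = -4*d^3 + 9*d^2 + 25*d + 3*r^3 + r^2*(6 - 10*d) + r*(11*d^2 - 15*d - 21) + 12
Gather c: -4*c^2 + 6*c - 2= -4*c^2 + 6*c - 2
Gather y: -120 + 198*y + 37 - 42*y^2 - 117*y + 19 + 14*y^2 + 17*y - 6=-28*y^2 + 98*y - 70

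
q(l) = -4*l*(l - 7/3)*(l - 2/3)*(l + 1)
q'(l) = -4*l*(l - 7/3)*(l - 2/3) - 4*l*(l - 7/3)*(l + 1) - 4*l*(l - 2/3)*(l + 1) - 4*(l - 7/3)*(l - 2/3)*(l + 1) = -16*l^3 + 24*l^2 + 104*l/9 - 56/9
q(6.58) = -5009.98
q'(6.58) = -3449.32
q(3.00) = -74.67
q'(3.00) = -187.56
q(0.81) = 1.28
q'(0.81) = 10.38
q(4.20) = -576.19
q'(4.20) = -719.74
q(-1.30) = -11.15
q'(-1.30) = 54.47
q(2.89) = -55.66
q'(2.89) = -158.58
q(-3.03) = -487.80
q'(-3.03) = 624.20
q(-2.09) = -111.11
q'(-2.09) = 220.53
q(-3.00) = -469.33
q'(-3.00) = 607.11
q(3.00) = -74.67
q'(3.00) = -187.56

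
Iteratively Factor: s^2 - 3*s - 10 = (s + 2)*(s - 5)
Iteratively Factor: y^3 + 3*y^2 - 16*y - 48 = (y - 4)*(y^2 + 7*y + 12) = (y - 4)*(y + 3)*(y + 4)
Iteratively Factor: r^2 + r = (r)*(r + 1)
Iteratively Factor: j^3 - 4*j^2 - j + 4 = (j - 4)*(j^2 - 1) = (j - 4)*(j - 1)*(j + 1)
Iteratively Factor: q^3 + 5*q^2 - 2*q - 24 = (q + 4)*(q^2 + q - 6) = (q + 3)*(q + 4)*(q - 2)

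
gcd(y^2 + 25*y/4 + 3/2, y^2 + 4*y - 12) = y + 6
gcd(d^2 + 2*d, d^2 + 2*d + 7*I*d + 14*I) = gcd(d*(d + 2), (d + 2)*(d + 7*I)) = d + 2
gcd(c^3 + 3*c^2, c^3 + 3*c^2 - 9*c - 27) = c + 3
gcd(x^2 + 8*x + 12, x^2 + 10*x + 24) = x + 6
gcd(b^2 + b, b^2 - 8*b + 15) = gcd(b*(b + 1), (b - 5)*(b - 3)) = 1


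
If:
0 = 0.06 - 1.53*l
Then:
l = 0.04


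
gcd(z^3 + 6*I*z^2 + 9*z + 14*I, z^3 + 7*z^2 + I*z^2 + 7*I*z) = z + I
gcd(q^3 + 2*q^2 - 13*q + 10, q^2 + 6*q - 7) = q - 1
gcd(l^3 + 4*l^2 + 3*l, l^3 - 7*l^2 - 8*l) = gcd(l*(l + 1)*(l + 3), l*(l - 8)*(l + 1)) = l^2 + l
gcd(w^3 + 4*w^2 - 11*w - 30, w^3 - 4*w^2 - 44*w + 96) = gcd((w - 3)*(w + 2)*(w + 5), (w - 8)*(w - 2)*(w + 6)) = 1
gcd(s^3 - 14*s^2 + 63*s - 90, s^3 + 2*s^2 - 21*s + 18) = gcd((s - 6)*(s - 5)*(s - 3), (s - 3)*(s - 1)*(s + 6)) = s - 3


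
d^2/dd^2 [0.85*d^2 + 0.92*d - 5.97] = 1.70000000000000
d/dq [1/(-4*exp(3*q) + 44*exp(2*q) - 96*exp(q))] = (3*exp(2*q) - 22*exp(q) + 24)*exp(-q)/(4*(exp(2*q) - 11*exp(q) + 24)^2)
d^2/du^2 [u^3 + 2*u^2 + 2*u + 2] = 6*u + 4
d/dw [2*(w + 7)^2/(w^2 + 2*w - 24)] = 4*(w + 7)*(w^2 + 2*w - (w + 1)*(w + 7) - 24)/(w^2 + 2*w - 24)^2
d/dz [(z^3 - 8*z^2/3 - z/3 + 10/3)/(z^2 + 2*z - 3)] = (3*z^4 + 12*z^3 - 42*z^2 + 28*z - 17)/(3*(z^4 + 4*z^3 - 2*z^2 - 12*z + 9))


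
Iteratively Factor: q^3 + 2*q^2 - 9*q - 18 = (q + 3)*(q^2 - q - 6) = (q + 2)*(q + 3)*(q - 3)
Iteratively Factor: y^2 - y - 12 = (y - 4)*(y + 3)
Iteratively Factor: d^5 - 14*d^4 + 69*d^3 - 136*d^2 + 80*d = (d - 1)*(d^4 - 13*d^3 + 56*d^2 - 80*d) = (d - 5)*(d - 1)*(d^3 - 8*d^2 + 16*d) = (d - 5)*(d - 4)*(d - 1)*(d^2 - 4*d) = d*(d - 5)*(d - 4)*(d - 1)*(d - 4)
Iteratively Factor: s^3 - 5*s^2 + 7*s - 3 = (s - 3)*(s^2 - 2*s + 1) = (s - 3)*(s - 1)*(s - 1)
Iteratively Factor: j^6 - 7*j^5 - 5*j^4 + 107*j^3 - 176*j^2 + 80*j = (j - 4)*(j^5 - 3*j^4 - 17*j^3 + 39*j^2 - 20*j) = (j - 5)*(j - 4)*(j^4 + 2*j^3 - 7*j^2 + 4*j) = (j - 5)*(j - 4)*(j - 1)*(j^3 + 3*j^2 - 4*j) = j*(j - 5)*(j - 4)*(j - 1)*(j^2 + 3*j - 4) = j*(j - 5)*(j - 4)*(j - 1)*(j + 4)*(j - 1)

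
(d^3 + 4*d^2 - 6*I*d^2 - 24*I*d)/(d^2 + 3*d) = (d^2 + d*(4 - 6*I) - 24*I)/(d + 3)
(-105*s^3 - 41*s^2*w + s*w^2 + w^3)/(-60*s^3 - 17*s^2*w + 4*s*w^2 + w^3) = (7*s - w)/(4*s - w)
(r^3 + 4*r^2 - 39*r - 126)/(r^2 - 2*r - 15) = (r^2 + r - 42)/(r - 5)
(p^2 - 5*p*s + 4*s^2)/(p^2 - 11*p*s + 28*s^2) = (p - s)/(p - 7*s)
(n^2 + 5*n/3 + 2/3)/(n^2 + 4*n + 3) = (n + 2/3)/(n + 3)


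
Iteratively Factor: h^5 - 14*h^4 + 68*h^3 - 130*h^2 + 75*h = (h - 5)*(h^4 - 9*h^3 + 23*h^2 - 15*h) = (h - 5)^2*(h^3 - 4*h^2 + 3*h) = h*(h - 5)^2*(h^2 - 4*h + 3) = h*(h - 5)^2*(h - 3)*(h - 1)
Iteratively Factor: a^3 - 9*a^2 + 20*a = (a - 5)*(a^2 - 4*a) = a*(a - 5)*(a - 4)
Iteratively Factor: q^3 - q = (q - 1)*(q^2 + q) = q*(q - 1)*(q + 1)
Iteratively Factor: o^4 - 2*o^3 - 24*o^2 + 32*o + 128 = (o + 4)*(o^3 - 6*o^2 + 32) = (o - 4)*(o + 4)*(o^2 - 2*o - 8) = (o - 4)^2*(o + 4)*(o + 2)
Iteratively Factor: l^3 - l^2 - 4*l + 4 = (l + 2)*(l^2 - 3*l + 2) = (l - 1)*(l + 2)*(l - 2)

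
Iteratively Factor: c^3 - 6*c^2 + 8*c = (c - 4)*(c^2 - 2*c) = (c - 4)*(c - 2)*(c)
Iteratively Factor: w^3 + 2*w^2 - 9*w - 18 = (w + 3)*(w^2 - w - 6) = (w + 2)*(w + 3)*(w - 3)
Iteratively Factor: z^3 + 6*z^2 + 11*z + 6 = (z + 1)*(z^2 + 5*z + 6) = (z + 1)*(z + 3)*(z + 2)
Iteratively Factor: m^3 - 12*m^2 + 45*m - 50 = (m - 5)*(m^2 - 7*m + 10) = (m - 5)*(m - 2)*(m - 5)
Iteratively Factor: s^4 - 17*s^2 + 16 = (s - 1)*(s^3 + s^2 - 16*s - 16) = (s - 1)*(s + 1)*(s^2 - 16) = (s - 1)*(s + 1)*(s + 4)*(s - 4)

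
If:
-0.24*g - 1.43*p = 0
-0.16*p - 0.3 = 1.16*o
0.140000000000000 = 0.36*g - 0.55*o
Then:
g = -0.01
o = -0.26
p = 0.00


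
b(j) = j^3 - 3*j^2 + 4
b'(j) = 3*j^2 - 6*j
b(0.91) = 2.27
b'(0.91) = -2.98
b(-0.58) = 2.80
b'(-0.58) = 4.49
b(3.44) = 9.21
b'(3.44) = 14.86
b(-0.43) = 3.37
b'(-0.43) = 3.13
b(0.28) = 3.79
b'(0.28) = -1.44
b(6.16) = 123.91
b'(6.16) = 76.88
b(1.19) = 1.44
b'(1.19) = -2.89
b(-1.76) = -10.74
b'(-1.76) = 19.85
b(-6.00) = -320.00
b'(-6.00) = 144.00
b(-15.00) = -4046.00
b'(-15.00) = 765.00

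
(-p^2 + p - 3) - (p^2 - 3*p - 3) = -2*p^2 + 4*p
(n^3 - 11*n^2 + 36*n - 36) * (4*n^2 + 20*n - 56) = 4*n^5 - 24*n^4 - 132*n^3 + 1192*n^2 - 2736*n + 2016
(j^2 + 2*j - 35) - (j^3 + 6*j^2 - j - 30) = -j^3 - 5*j^2 + 3*j - 5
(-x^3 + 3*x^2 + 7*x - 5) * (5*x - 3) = -5*x^4 + 18*x^3 + 26*x^2 - 46*x + 15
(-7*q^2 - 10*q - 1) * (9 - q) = 7*q^3 - 53*q^2 - 89*q - 9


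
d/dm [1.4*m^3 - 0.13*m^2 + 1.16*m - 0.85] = 4.2*m^2 - 0.26*m + 1.16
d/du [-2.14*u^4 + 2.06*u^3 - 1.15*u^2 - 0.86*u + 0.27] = -8.56*u^3 + 6.18*u^2 - 2.3*u - 0.86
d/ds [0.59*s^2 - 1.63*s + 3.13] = 1.18*s - 1.63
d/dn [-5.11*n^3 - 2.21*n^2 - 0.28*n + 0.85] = -15.33*n^2 - 4.42*n - 0.28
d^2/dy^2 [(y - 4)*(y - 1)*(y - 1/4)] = 6*y - 21/2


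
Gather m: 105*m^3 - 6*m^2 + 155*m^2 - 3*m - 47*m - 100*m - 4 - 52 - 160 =105*m^3 + 149*m^2 - 150*m - 216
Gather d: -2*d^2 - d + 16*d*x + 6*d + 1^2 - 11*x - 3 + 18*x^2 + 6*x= -2*d^2 + d*(16*x + 5) + 18*x^2 - 5*x - 2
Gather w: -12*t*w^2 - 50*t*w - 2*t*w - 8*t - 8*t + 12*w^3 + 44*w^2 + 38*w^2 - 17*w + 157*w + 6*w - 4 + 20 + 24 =-16*t + 12*w^3 + w^2*(82 - 12*t) + w*(146 - 52*t) + 40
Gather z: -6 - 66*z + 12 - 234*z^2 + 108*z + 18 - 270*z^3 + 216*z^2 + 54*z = -270*z^3 - 18*z^2 + 96*z + 24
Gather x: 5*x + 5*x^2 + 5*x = 5*x^2 + 10*x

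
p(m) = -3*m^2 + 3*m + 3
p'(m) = 3 - 6*m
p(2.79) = -11.98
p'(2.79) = -13.74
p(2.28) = -5.76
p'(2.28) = -10.68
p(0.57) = 3.74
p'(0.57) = -0.42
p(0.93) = 3.20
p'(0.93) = -2.58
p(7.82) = -157.00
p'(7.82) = -43.92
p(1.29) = 1.88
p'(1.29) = -4.74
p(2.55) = -8.86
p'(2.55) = -12.30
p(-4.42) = -68.87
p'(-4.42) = 29.52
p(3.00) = -15.00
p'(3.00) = -15.00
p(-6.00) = -123.00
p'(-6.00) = 39.00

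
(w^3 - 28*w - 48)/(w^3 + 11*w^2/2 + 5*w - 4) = 2*(w - 6)/(2*w - 1)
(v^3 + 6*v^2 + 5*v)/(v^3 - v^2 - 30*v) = (v + 1)/(v - 6)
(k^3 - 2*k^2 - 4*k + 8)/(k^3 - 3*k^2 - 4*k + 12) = (k - 2)/(k - 3)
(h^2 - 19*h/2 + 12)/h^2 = 1 - 19/(2*h) + 12/h^2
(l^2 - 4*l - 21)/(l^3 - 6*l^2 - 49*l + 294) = (l + 3)/(l^2 + l - 42)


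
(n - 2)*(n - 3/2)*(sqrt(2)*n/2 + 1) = sqrt(2)*n^3/2 - 7*sqrt(2)*n^2/4 + n^2 - 7*n/2 + 3*sqrt(2)*n/2 + 3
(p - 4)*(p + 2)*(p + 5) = p^3 + 3*p^2 - 18*p - 40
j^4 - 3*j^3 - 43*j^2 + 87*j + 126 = (j - 7)*(j - 3)*(j + 1)*(j + 6)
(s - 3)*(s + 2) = s^2 - s - 6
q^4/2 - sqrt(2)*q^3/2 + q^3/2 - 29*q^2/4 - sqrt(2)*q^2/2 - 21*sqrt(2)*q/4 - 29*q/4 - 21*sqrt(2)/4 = (q/2 + 1/2)*(q - 7*sqrt(2)/2)*(q + sqrt(2))*(q + 3*sqrt(2)/2)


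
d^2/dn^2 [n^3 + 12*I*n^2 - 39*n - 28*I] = 6*n + 24*I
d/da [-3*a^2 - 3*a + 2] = -6*a - 3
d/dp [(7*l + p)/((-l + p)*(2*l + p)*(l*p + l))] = ((l - p)*(2*l + p)*(7*l + p) - (l - p)*(2*l + p)*(p + 1) + (l - p)*(7*l + p)*(p + 1) - (2*l + p)*(7*l + p)*(p + 1))/(l*(l - p)^2*(2*l + p)^2*(p + 1)^2)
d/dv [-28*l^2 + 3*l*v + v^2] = 3*l + 2*v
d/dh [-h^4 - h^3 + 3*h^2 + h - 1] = -4*h^3 - 3*h^2 + 6*h + 1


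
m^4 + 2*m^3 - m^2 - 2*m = m*(m - 1)*(m + 1)*(m + 2)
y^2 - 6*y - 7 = (y - 7)*(y + 1)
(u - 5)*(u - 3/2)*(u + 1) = u^3 - 11*u^2/2 + u + 15/2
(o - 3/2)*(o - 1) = o^2 - 5*o/2 + 3/2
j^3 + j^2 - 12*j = j*(j - 3)*(j + 4)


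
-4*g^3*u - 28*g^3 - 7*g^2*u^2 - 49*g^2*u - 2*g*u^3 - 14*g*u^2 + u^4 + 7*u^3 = (-4*g + u)*(g + u)^2*(u + 7)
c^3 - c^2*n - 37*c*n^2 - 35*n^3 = (c - 7*n)*(c + n)*(c + 5*n)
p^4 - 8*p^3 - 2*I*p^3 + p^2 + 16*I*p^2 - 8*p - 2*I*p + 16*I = (p - 8)*(p - 2*I)*(p - I)*(p + I)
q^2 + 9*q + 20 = (q + 4)*(q + 5)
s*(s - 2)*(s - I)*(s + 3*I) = s^4 - 2*s^3 + 2*I*s^3 + 3*s^2 - 4*I*s^2 - 6*s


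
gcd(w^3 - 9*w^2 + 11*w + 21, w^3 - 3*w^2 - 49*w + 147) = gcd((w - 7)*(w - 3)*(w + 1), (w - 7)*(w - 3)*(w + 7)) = w^2 - 10*w + 21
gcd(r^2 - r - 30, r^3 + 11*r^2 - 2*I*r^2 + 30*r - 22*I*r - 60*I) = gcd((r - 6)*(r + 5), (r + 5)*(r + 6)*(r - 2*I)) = r + 5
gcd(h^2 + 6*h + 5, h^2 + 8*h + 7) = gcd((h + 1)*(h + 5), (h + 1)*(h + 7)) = h + 1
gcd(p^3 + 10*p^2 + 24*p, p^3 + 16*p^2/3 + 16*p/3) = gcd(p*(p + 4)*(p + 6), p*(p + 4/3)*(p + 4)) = p^2 + 4*p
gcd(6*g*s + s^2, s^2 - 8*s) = s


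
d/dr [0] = 0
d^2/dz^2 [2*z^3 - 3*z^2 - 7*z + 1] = 12*z - 6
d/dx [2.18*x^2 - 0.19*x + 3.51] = 4.36*x - 0.19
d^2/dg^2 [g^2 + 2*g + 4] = 2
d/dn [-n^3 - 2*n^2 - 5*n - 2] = -3*n^2 - 4*n - 5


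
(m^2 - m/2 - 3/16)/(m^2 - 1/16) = (4*m - 3)/(4*m - 1)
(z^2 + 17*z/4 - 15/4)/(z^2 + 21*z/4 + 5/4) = (4*z - 3)/(4*z + 1)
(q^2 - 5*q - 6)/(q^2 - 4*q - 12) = (q + 1)/(q + 2)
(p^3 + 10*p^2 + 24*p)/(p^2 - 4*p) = (p^2 + 10*p + 24)/(p - 4)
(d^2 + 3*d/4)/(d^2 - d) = (d + 3/4)/(d - 1)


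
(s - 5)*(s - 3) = s^2 - 8*s + 15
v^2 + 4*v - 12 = (v - 2)*(v + 6)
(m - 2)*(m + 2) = m^2 - 4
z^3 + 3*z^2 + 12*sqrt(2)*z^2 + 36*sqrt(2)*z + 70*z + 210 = (z + 3)*(z + 5*sqrt(2))*(z + 7*sqrt(2))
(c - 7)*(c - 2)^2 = c^3 - 11*c^2 + 32*c - 28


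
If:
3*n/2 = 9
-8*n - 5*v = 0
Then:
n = 6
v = -48/5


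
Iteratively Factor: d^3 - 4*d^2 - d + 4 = (d - 4)*(d^2 - 1) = (d - 4)*(d + 1)*(d - 1)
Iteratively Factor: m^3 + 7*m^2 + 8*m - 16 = (m - 1)*(m^2 + 8*m + 16) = (m - 1)*(m + 4)*(m + 4)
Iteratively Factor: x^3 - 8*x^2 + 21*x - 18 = (x - 3)*(x^2 - 5*x + 6) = (x - 3)*(x - 2)*(x - 3)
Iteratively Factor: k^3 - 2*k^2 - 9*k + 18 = (k + 3)*(k^2 - 5*k + 6) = (k - 3)*(k + 3)*(k - 2)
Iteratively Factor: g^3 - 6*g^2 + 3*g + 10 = (g + 1)*(g^2 - 7*g + 10) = (g - 2)*(g + 1)*(g - 5)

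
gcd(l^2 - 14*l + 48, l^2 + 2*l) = 1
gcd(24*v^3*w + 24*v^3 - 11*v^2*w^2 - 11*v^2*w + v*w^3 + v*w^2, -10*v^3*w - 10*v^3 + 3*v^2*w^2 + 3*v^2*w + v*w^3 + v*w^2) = v*w + v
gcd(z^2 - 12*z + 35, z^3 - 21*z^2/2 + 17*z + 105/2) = z^2 - 12*z + 35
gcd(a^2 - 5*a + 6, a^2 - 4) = a - 2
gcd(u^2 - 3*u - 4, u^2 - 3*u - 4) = u^2 - 3*u - 4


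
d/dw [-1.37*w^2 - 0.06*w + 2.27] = -2.74*w - 0.06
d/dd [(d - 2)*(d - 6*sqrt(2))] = 2*d - 6*sqrt(2) - 2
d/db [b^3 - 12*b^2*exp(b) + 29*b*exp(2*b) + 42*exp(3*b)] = -12*b^2*exp(b) + 3*b^2 + 58*b*exp(2*b) - 24*b*exp(b) + 126*exp(3*b) + 29*exp(2*b)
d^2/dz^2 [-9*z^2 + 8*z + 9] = -18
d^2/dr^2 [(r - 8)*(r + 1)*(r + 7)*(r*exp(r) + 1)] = r^4*exp(r) + 8*r^3*exp(r) - 45*r^2*exp(r) - 284*r*exp(r) + 6*r - 226*exp(r)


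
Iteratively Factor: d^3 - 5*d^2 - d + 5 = (d - 5)*(d^2 - 1) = (d - 5)*(d + 1)*(d - 1)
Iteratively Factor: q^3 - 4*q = (q - 2)*(q^2 + 2*q) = q*(q - 2)*(q + 2)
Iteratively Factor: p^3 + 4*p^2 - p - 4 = (p + 1)*(p^2 + 3*p - 4) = (p - 1)*(p + 1)*(p + 4)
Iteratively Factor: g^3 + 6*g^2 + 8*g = (g + 4)*(g^2 + 2*g) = (g + 2)*(g + 4)*(g)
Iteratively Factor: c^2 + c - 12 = (c - 3)*(c + 4)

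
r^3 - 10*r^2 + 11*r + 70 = (r - 7)*(r - 5)*(r + 2)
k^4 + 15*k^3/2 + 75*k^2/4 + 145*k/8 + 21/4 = (k + 1/2)*(k + 3/2)*(k + 2)*(k + 7/2)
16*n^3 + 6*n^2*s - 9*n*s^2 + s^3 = (-8*n + s)*(-2*n + s)*(n + s)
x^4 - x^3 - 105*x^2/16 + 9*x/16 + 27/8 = (x - 3)*(x - 3/4)*(x + 3/4)*(x + 2)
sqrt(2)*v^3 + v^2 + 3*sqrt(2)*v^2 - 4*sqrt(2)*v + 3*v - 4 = (v - 1)*(v + 4)*(sqrt(2)*v + 1)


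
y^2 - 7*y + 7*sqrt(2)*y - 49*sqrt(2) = (y - 7)*(y + 7*sqrt(2))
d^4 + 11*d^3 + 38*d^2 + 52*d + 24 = (d + 1)*(d + 2)^2*(d + 6)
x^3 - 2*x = x*(x - sqrt(2))*(x + sqrt(2))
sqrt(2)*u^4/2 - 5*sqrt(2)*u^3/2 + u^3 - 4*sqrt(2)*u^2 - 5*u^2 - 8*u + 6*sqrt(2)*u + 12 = (u - 6)*(u - 1)*(u + 2)*(sqrt(2)*u/2 + 1)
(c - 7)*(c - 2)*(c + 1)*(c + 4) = c^4 - 4*c^3 - 27*c^2 + 34*c + 56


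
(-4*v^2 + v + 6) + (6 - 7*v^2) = -11*v^2 + v + 12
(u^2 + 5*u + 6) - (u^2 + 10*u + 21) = -5*u - 15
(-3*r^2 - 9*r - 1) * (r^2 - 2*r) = -3*r^4 - 3*r^3 + 17*r^2 + 2*r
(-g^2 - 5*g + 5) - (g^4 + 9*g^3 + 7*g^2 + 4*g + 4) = -g^4 - 9*g^3 - 8*g^2 - 9*g + 1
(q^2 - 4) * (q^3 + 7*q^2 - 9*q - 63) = q^5 + 7*q^4 - 13*q^3 - 91*q^2 + 36*q + 252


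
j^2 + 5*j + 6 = (j + 2)*(j + 3)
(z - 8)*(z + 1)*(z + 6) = z^3 - z^2 - 50*z - 48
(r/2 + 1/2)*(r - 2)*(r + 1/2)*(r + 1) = r^4/2 + r^3/4 - 3*r^2/2 - 7*r/4 - 1/2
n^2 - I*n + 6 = (n - 3*I)*(n + 2*I)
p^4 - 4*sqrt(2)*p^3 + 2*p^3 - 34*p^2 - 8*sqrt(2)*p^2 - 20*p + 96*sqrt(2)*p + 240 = (p - 4)*(p + 6)*(p - 5*sqrt(2))*(p + sqrt(2))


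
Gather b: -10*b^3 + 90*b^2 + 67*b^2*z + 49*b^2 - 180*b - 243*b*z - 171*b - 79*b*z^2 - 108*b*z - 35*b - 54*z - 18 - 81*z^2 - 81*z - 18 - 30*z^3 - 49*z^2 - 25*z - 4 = -10*b^3 + b^2*(67*z + 139) + b*(-79*z^2 - 351*z - 386) - 30*z^3 - 130*z^2 - 160*z - 40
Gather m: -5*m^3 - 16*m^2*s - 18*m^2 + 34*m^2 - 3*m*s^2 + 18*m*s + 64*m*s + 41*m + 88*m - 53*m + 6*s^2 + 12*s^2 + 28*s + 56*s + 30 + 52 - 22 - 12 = -5*m^3 + m^2*(16 - 16*s) + m*(-3*s^2 + 82*s + 76) + 18*s^2 + 84*s + 48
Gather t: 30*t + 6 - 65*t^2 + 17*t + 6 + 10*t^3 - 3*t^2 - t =10*t^3 - 68*t^2 + 46*t + 12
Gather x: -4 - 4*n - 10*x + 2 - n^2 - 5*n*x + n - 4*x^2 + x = -n^2 - 3*n - 4*x^2 + x*(-5*n - 9) - 2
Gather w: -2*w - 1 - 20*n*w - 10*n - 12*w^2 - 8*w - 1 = -10*n - 12*w^2 + w*(-20*n - 10) - 2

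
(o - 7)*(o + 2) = o^2 - 5*o - 14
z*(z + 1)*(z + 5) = z^3 + 6*z^2 + 5*z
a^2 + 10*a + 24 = (a + 4)*(a + 6)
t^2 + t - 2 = (t - 1)*(t + 2)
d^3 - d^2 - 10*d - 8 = (d - 4)*(d + 1)*(d + 2)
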